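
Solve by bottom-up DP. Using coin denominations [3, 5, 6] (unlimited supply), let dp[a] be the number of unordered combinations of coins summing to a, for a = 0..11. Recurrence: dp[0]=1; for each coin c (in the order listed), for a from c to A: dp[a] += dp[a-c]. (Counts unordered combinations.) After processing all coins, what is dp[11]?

2

after  coin     0     1     2     3     4     5     6     7     8     9    10    11
          3     1     0     0     1     0     0     1     0     0     1     0     0
          5     1     0     0     1     0     1     1     0     1     1     1     1
          6     1     0     0     1     0     1     2     0     1     2     1     2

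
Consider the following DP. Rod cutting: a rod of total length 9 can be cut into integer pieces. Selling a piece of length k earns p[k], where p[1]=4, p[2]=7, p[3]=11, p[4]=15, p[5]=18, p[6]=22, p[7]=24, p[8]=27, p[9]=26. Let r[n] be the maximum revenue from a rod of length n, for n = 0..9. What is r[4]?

16

   n    0    1    2    3    4    5    6    7    8    9
r[n]    0    4    8   12   16   20   24   28   32   36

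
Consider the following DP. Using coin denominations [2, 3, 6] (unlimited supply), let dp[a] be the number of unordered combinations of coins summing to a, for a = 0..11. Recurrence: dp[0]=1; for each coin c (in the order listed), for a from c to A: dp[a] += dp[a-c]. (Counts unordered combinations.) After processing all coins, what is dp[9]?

after  coin     0     1     2     3     4     5     6     7     8     9    10    11
          2     1     0     1     0     1     0     1     0     1     0     1     0
          3     1     0     1     1     1     1     2     1     2     2     2     2
          6     1     0     1     1     1     1     3     1     3     3     3     3

3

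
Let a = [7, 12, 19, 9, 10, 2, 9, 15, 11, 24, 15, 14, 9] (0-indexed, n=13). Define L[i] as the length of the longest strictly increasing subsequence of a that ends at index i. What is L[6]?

   i    0    1    2    3    4    5    6    7    8    9   10   11   12
a[i]    7   12   19    9   10    2    9   15   11   24   15   14    9
L[i]    1    2    3    2    3    1    2    4    4    5    5    5    2

2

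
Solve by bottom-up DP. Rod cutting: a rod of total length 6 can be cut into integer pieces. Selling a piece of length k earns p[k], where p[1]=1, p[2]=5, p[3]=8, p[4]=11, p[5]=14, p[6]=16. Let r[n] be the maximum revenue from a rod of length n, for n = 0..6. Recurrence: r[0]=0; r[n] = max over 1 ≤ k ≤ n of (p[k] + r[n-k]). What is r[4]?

   n    0    1    2    3    4    5    6
r[n]    0    1    5    8   11   14   16

11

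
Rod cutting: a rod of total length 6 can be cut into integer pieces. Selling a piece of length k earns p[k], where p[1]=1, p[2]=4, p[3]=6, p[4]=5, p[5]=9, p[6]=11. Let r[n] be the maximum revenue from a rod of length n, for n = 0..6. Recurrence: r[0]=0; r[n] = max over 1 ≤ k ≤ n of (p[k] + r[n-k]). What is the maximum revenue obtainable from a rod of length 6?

12

   n    0    1    2    3    4    5    6
r[n]    0    1    4    6    8   10   12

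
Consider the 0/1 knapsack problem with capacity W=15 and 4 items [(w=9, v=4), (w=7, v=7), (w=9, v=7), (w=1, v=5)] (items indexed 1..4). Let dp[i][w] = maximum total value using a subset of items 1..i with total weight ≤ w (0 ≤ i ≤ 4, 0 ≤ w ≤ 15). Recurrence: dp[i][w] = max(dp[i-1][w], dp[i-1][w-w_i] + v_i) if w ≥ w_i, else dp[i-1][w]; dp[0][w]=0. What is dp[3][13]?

7

i\w   0   1   2   3   4   5   6   7   8   9  10  11  12  13  14  15
  0   0   0   0   0   0   0   0   0   0   0   0   0   0   0   0   0
  1   0   0   0   0   0   0   0   0   0   4   4   4   4   4   4   4
  2   0   0   0   0   0   0   0   7   7   7   7   7   7   7   7   7
  3   0   0   0   0   0   0   0   7   7   7   7   7   7   7   7   7
  4   0   5   5   5   5   5   5   7  12  12  12  12  12  12  12  12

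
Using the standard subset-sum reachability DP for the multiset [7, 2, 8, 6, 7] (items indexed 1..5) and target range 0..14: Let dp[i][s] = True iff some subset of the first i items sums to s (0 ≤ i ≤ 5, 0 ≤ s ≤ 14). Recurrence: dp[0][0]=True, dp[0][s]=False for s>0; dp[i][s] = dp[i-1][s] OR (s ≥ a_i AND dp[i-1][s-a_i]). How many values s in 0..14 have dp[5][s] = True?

i\s   0   1   2   3   4   5   6   7   8   9  10  11  12  13  14
  0   T   F   F   F   F   F   F   F   F   F   F   F   F   F   F
  1   T   F   F   F   F   F   F   T   F   F   F   F   F   F   F
  2   T   F   T   F   F   F   F   T   F   T   F   F   F   F   F
  3   T   F   T   F   F   F   F   T   T   T   T   F   F   F   F
  4   T   F   T   F   F   F   T   T   T   T   T   F   F   T   T
  5   T   F   T   F   F   F   T   T   T   T   T   F   F   T   T

9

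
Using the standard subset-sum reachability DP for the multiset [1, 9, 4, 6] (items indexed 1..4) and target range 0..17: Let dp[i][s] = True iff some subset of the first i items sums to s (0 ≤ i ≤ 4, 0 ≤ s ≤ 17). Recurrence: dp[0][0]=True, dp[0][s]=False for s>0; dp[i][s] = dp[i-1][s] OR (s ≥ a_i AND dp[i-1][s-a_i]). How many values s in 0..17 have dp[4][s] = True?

i\s   0   1   2   3   4   5   6   7   8   9  10  11  12  13  14  15  16  17
  0   T   F   F   F   F   F   F   F   F   F   F   F   F   F   F   F   F   F
  1   T   T   F   F   F   F   F   F   F   F   F   F   F   F   F   F   F   F
  2   T   T   F   F   F   F   F   F   F   T   T   F   F   F   F   F   F   F
  3   T   T   F   F   T   T   F   F   F   T   T   F   F   T   T   F   F   F
  4   T   T   F   F   T   T   T   T   F   T   T   T   F   T   T   T   T   F

13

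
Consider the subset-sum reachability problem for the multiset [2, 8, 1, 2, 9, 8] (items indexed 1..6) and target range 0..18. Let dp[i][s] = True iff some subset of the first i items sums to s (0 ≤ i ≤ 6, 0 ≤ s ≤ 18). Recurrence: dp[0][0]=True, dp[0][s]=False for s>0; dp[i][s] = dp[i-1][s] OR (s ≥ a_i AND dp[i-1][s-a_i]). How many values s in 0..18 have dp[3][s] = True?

i\s   0   1   2   3   4   5   6   7   8   9  10  11  12  13  14  15  16  17  18
  0   T   F   F   F   F   F   F   F   F   F   F   F   F   F   F   F   F   F   F
  1   T   F   T   F   F   F   F   F   F   F   F   F   F   F   F   F   F   F   F
  2   T   F   T   F   F   F   F   F   T   F   T   F   F   F   F   F   F   F   F
  3   T   T   T   T   F   F   F   F   T   T   T   T   F   F   F   F   F   F   F
  4   T   T   T   T   T   T   F   F   T   T   T   T   T   T   F   F   F   F   F
  5   T   T   T   T   T   T   F   F   T   T   T   T   T   T   T   F   F   T   T
  6   T   T   T   T   T   T   F   F   T   T   T   T   T   T   T   F   T   T   T

8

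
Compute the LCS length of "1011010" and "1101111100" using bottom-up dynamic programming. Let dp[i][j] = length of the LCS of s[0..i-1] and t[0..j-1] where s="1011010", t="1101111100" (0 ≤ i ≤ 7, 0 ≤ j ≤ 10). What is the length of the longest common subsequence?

   ''  1  1  0  1  1  1  1  1  0  0
''  0  0  0  0  0  0  0  0  0  0  0
 1  0  1  1  1  1  1  1  1  1  1  1
 0  0  1  1  2  2  2  2  2  2  2  2
 1  0  1  2  2  3  3  3  3  3  3  3
 1  0  1  2  2  3  4  4  4  4  4  4
 0  0  1  2  3  3  4  4  4  4  5  5
 1  0  1  2  3  4  4  5  5  5  5  5
 0  0  1  2  3  4  4  5  5  5  6  6

6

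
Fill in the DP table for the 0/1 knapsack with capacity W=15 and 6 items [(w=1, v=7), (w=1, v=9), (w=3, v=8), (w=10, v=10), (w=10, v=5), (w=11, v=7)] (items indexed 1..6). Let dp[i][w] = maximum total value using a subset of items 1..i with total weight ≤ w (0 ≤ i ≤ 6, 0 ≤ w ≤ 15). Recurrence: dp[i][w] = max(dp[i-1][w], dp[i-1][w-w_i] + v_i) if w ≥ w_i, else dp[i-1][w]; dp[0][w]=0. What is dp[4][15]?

34

i\w   0   1   2   3   4   5   6   7   8   9  10  11  12  13  14  15
  0   0   0   0   0   0   0   0   0   0   0   0   0   0   0   0   0
  1   0   7   7   7   7   7   7   7   7   7   7   7   7   7   7   7
  2   0   9  16  16  16  16  16  16  16  16  16  16  16  16  16  16
  3   0   9  16  16  17  24  24  24  24  24  24  24  24  24  24  24
  4   0   9  16  16  17  24  24  24  24  24  24  24  26  26  27  34
  5   0   9  16  16  17  24  24  24  24  24  24  24  26  26  27  34
  6   0   9  16  16  17  24  24  24  24  24  24  24  26  26  27  34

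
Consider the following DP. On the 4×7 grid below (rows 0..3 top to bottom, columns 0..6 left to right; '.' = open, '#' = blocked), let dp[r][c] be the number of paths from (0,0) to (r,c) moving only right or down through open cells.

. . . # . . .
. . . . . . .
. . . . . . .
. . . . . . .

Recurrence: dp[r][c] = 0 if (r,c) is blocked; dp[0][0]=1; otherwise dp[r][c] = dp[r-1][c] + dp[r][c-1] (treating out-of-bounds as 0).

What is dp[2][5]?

15

r\c   0   1   2   3   4   5   6
  0   1   1   1   0   0   0   0
  1   1   2   3   3   3   3   3
  2   1   3   6   9  12  15  18
  3   1   4  10  19  31  46  64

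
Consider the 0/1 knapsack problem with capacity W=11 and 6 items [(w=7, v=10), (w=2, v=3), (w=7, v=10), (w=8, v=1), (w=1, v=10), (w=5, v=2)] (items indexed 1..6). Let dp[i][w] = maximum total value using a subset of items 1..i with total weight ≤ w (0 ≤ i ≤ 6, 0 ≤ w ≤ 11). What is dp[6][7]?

i\w   0   1   2   3   4   5   6   7   8   9  10  11
  0   0   0   0   0   0   0   0   0   0   0   0   0
  1   0   0   0   0   0   0   0  10  10  10  10  10
  2   0   0   3   3   3   3   3  10  10  13  13  13
  3   0   0   3   3   3   3   3  10  10  13  13  13
  4   0   0   3   3   3   3   3  10  10  13  13  13
  5   0  10  10  13  13  13  13  13  20  20  23  23
  6   0  10  10  13  13  13  13  13  20  20  23  23

13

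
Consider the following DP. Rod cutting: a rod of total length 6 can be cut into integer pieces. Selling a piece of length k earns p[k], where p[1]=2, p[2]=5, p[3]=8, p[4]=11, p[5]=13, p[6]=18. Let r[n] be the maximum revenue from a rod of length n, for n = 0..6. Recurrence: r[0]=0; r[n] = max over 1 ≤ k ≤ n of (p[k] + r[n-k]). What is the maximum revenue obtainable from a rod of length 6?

18

   n    0    1    2    3    4    5    6
r[n]    0    2    5    8   11   13   18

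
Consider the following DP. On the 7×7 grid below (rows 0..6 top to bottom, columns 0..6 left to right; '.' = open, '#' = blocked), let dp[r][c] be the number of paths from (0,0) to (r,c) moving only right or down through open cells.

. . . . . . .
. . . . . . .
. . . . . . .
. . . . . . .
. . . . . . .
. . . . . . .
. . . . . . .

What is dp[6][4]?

r\c   0   1   2   3   4   5   6
  0   1   1   1   1   1   1   1
  1   1   2   3   4   5   6   7
  2   1   3   6  10  15  21  28
  3   1   4  10  20  35  56  84
  4   1   5  15  35  70 126 210
  5   1   6  21  56 126 252 462
  6   1   7  28  84 210 462 924

210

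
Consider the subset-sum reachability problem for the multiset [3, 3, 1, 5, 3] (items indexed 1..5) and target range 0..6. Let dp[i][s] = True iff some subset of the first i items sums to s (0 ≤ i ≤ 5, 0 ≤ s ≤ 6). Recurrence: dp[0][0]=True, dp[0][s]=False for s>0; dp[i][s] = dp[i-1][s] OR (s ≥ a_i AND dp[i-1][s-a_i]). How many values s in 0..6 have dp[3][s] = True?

i\s   0   1   2   3   4   5   6
  0   T   F   F   F   F   F   F
  1   T   F   F   T   F   F   F
  2   T   F   F   T   F   F   T
  3   T   T   F   T   T   F   T
  4   T   T   F   T   T   T   T
  5   T   T   F   T   T   T   T

5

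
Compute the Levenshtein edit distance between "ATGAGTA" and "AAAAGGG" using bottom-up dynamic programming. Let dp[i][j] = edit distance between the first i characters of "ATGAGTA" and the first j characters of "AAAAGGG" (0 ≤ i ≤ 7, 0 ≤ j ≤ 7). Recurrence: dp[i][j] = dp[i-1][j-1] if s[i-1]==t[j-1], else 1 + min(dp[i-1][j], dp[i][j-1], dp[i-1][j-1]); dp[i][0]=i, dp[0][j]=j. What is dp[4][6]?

   ''  A  A  A  A  G  G  G
''  0  1  2  3  4  5  6  7
 A  1  0  1  2  3  4  5  6
 T  2  1  1  2  3  4  5  6
 G  3  2  2  2  3  3  4  5
 A  4  3  2  2  2  3  4  5
 G  5  4  3  3  3  2  3  4
 T  6  5  4  4  4  3  3  4
 A  7  6  5  4  4  4  4  4

4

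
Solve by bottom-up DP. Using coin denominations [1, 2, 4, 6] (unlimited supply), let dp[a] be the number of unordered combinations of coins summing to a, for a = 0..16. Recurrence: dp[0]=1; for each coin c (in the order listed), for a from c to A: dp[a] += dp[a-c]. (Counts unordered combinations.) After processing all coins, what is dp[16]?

after  coin     0     1     2     3     4     5     6     7     8     9    10    11    12    13    14    15    16
          1     1     1     1     1     1     1     1     1     1     1     1     1     1     1     1     1     1
          2     1     1     2     2     3     3     4     4     5     5     6     6     7     7     8     8     9
          4     1     1     2     2     4     4     6     6     9     9    12    12    16    16    20    20    25
          6     1     1     2     2     4     4     7     7    11    11    16    16    23    23    31    31    41

41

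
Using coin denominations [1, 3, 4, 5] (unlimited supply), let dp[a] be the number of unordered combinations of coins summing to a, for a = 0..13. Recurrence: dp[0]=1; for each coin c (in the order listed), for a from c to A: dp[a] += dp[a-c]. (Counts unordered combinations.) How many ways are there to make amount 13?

after  coin     0     1     2     3     4     5     6     7     8     9    10    11    12    13
          1     1     1     1     1     1     1     1     1     1     1     1     1     1     1
          3     1     1     1     2     2     2     3     3     3     4     4     4     5     5
          4     1     1     1     2     3     3     4     5     6     7     8     9    11    12
          5     1     1     1     2     3     4     5     6     8    10    12    14    17    20

20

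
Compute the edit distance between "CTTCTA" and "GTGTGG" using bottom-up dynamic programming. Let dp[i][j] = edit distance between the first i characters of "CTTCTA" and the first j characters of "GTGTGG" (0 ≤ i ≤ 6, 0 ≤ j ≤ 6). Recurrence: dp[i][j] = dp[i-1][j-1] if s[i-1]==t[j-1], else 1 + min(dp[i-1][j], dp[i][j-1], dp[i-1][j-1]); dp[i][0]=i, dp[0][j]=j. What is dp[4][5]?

3

   ''  G  T  G  T  G  G
''  0  1  2  3  4  5  6
 C  1  1  2  3  4  5  6
 T  2  2  1  2  3  4  5
 T  3  3  2  2  2  3  4
 C  4  4  3  3  3  3  4
 T  5  5  4  4  3  4  4
 A  6  6  5  5  4  4  5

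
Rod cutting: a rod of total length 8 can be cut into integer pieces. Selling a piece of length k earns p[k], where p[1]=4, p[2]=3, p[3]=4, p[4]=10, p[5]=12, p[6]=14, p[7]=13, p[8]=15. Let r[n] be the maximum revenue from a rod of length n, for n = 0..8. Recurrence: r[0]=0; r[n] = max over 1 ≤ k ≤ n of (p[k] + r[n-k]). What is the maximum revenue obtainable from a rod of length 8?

   n    0    1    2    3    4    5    6    7    8
r[n]    0    4    8   12   16   20   24   28   32

32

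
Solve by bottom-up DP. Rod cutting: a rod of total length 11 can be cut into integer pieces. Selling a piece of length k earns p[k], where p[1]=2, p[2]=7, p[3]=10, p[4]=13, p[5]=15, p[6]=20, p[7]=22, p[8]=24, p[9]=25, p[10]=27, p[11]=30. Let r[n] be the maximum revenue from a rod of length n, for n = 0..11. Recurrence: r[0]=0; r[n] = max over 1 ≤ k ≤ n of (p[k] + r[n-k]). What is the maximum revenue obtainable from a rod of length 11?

   n    0    1    2    3    4    5    6    7    8    9   10   11
r[n]    0    2    7   10   14   17   21   24   28   31   35   38

38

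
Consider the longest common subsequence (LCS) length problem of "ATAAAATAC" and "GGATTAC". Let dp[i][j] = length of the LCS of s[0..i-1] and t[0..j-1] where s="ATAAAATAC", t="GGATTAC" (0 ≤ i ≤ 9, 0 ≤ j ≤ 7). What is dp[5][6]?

   ''  G  G  A  T  T  A  C
''  0  0  0  0  0  0  0  0
 A  0  0  0  1  1  1  1  1
 T  0  0  0  1  2  2  2  2
 A  0  0  0  1  2  2  3  3
 A  0  0  0  1  2  2  3  3
 A  0  0  0  1  2  2  3  3
 A  0  0  0  1  2  2  3  3
 T  0  0  0  1  2  3  3  3
 A  0  0  0  1  2  3  4  4
 C  0  0  0  1  2  3  4  5

3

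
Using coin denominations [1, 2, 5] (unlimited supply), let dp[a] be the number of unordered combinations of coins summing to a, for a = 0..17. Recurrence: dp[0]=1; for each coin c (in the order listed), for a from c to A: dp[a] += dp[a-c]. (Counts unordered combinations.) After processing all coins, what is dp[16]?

20

after  coin     0     1     2     3     4     5     6     7     8     9    10    11    12    13    14    15    16    17
          1     1     1     1     1     1     1     1     1     1     1     1     1     1     1     1     1     1     1
          2     1     1     2     2     3     3     4     4     5     5     6     6     7     7     8     8     9     9
          5     1     1     2     2     3     4     5     6     7     8    10    11    13    14    16    18    20    22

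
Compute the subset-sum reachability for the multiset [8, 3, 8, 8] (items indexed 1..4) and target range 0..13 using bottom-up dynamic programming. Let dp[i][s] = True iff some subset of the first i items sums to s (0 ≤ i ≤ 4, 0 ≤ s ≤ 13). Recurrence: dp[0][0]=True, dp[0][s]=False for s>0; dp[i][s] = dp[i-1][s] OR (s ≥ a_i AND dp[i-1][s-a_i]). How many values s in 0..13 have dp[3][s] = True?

4

i\s   0   1   2   3   4   5   6   7   8   9  10  11  12  13
  0   T   F   F   F   F   F   F   F   F   F   F   F   F   F
  1   T   F   F   F   F   F   F   F   T   F   F   F   F   F
  2   T   F   F   T   F   F   F   F   T   F   F   T   F   F
  3   T   F   F   T   F   F   F   F   T   F   F   T   F   F
  4   T   F   F   T   F   F   F   F   T   F   F   T   F   F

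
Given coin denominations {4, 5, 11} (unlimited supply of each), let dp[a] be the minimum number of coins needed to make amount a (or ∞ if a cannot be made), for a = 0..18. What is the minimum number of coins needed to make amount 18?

 a  0  1  2  3  4  5  6  7  8  9 10 11 12 13 14 15 16 17 18
dp  0  -  -  -  1  1  -  -  2  2  2  1  3  3  3  2  2  4  4
(- denotes ∞ / unreachable)

4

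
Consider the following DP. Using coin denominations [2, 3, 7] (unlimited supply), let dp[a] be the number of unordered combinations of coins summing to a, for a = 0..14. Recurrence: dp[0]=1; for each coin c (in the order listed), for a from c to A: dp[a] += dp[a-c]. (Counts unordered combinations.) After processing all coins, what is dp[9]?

3

after  coin     0     1     2     3     4     5     6     7     8     9    10    11    12    13    14
          2     1     0     1     0     1     0     1     0     1     0     1     0     1     0     1
          3     1     0     1     1     1     1     2     1     2     2     2     2     3     2     3
          7     1     0     1     1     1     1     2     2     2     3     3     3     4     4     5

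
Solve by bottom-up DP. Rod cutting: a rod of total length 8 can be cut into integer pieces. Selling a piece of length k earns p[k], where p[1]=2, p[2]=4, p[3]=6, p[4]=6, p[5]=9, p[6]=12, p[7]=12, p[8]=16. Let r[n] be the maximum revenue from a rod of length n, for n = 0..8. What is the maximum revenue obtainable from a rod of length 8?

16

   n    0    1    2    3    4    5    6    7    8
r[n]    0    2    4    6    8   10   12   14   16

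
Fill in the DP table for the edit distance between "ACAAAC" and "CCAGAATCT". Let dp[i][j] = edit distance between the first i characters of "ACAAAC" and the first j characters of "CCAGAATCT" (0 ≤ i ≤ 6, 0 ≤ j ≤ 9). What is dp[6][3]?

4

   ''  C  C  A  G  A  A  T  C  T
''  0  1  2  3  4  5  6  7  8  9
 A  1  1  2  2  3  4  5  6  7  8
 C  2  1  1  2  3  4  5  6  6  7
 A  3  2  2  1  2  3  4  5  6  7
 A  4  3  3  2  2  2  3  4  5  6
 A  5  4  4  3  3  2  2  3  4  5
 C  6  5  4  4  4  3  3  3  3  4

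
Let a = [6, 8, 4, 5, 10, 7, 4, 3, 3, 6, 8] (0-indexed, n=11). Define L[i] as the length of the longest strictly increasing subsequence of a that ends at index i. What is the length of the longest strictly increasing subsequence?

   i    0    1    2    3    4    5    6    7    8    9   10
a[i]    6    8    4    5   10    7    4    3    3    6    8
L[i]    1    2    1    2    3    3    1    1    1    3    4

4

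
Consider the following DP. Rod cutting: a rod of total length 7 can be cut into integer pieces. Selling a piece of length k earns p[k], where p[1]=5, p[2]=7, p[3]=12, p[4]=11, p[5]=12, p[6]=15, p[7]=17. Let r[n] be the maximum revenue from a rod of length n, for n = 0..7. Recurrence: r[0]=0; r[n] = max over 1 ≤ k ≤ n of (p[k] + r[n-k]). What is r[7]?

   n    0    1    2    3    4    5    6    7
r[n]    0    5   10   15   20   25   30   35

35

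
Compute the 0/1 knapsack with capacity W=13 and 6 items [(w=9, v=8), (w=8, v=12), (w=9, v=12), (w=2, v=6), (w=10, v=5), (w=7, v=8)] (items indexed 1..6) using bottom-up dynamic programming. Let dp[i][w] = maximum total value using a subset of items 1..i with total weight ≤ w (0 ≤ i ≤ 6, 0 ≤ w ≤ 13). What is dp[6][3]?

6

i\w   0   1   2   3   4   5   6   7   8   9  10  11  12  13
  0   0   0   0   0   0   0   0   0   0   0   0   0   0   0
  1   0   0   0   0   0   0   0   0   0   8   8   8   8   8
  2   0   0   0   0   0   0   0   0  12  12  12  12  12  12
  3   0   0   0   0   0   0   0   0  12  12  12  12  12  12
  4   0   0   6   6   6   6   6   6  12  12  18  18  18  18
  5   0   0   6   6   6   6   6   6  12  12  18  18  18  18
  6   0   0   6   6   6   6   6   8  12  14  18  18  18  18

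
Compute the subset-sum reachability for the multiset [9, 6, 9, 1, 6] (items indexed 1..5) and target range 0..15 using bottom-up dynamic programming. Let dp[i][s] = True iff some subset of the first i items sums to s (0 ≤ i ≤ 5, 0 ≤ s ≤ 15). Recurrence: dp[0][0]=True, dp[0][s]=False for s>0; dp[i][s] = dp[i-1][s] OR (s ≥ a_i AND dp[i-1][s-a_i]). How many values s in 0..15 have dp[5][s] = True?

i\s   0   1   2   3   4   5   6   7   8   9  10  11  12  13  14  15
  0   T   F   F   F   F   F   F   F   F   F   F   F   F   F   F   F
  1   T   F   F   F   F   F   F   F   F   T   F   F   F   F   F   F
  2   T   F   F   F   F   F   T   F   F   T   F   F   F   F   F   T
  3   T   F   F   F   F   F   T   F   F   T   F   F   F   F   F   T
  4   T   T   F   F   F   F   T   T   F   T   T   F   F   F   F   T
  5   T   T   F   F   F   F   T   T   F   T   T   F   T   T   F   T

9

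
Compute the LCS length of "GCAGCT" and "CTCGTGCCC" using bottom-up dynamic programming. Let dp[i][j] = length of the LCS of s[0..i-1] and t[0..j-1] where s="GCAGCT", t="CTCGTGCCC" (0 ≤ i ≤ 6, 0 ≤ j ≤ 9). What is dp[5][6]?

2

   ''  C  T  C  G  T  G  C  C  C
''  0  0  0  0  0  0  0  0  0  0
 G  0  0  0  0  1  1  1  1  1  1
 C  0  1  1  1  1  1  1  2  2  2
 A  0  1  1  1  1  1  1  2  2  2
 G  0  1  1  1  2  2  2  2  2  2
 C  0  1  1  2  2  2  2  3  3  3
 T  0  1  2  2  2  3  3  3  3  3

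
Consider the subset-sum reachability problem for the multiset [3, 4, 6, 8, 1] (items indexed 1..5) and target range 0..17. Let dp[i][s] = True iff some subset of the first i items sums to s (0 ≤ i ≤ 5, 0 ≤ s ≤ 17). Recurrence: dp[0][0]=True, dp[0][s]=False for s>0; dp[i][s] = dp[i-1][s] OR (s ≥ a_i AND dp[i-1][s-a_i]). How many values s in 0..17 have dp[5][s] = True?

17

i\s   0   1   2   3   4   5   6   7   8   9  10  11  12  13  14  15  16  17
  0   T   F   F   F   F   F   F   F   F   F   F   F   F   F   F   F   F   F
  1   T   F   F   T   F   F   F   F   F   F   F   F   F   F   F   F   F   F
  2   T   F   F   T   T   F   F   T   F   F   F   F   F   F   F   F   F   F
  3   T   F   F   T   T   F   T   T   F   T   T   F   F   T   F   F   F   F
  4   T   F   F   T   T   F   T   T   T   T   T   T   T   T   T   T   F   T
  5   T   T   F   T   T   T   T   T   T   T   T   T   T   T   T   T   T   T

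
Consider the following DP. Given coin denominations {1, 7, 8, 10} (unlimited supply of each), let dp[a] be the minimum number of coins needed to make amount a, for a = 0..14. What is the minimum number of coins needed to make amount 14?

2

 a  0  1  2  3  4  5  6  7  8  9 10 11 12 13 14
dp  0  1  2  3  4  5  6  1  1  2  1  2  3  4  2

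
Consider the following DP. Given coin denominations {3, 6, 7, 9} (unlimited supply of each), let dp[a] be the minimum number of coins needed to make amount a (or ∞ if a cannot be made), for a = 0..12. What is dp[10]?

2

 a  0  1  2  3  4  5  6  7  8  9 10 11 12
dp  0  -  -  1  -  -  1  1  -  1  2  -  2
(- denotes ∞ / unreachable)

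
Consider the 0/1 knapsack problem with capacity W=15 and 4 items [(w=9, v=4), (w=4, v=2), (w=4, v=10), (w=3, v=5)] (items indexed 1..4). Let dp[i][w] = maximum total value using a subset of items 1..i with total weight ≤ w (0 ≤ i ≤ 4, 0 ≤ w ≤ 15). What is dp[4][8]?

15

i\w   0   1   2   3   4   5   6   7   8   9  10  11  12  13  14  15
  0   0   0   0   0   0   0   0   0   0   0   0   0   0   0   0   0
  1   0   0   0   0   0   0   0   0   0   4   4   4   4   4   4   4
  2   0   0   0   0   2   2   2   2   2   4   4   4   4   6   6   6
  3   0   0   0   0  10  10  10  10  12  12  12  12  12  14  14  14
  4   0   0   0   5  10  10  10  15  15  15  15  17  17  17  17  17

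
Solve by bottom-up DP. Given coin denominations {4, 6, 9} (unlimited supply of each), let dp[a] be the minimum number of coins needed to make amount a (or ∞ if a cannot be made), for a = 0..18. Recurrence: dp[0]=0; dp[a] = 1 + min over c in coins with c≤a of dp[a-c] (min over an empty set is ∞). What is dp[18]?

2

 a  0  1  2  3  4  5  6  7  8  9 10 11 12 13 14 15 16 17 18
dp  0  -  -  -  1  -  1  -  2  1  2  -  2  2  3  2  3  3  2
(- denotes ∞ / unreachable)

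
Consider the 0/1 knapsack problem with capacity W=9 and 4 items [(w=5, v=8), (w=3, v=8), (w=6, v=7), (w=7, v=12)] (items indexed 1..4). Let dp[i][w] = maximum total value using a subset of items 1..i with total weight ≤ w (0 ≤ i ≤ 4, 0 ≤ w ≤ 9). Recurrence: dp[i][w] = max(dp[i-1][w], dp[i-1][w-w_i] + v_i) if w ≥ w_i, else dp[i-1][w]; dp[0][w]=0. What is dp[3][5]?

i\w   0   1   2   3   4   5   6   7   8   9
  0   0   0   0   0   0   0   0   0   0   0
  1   0   0   0   0   0   8   8   8   8   8
  2   0   0   0   8   8   8   8   8  16  16
  3   0   0   0   8   8   8   8   8  16  16
  4   0   0   0   8   8   8   8  12  16  16

8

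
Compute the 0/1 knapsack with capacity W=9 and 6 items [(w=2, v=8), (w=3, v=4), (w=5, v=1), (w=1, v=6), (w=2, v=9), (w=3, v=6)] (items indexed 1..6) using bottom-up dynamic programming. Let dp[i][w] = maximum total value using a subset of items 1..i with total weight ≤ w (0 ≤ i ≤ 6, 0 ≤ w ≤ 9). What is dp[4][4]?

i\w   0   1   2   3   4   5   6   7   8   9
  0   0   0   0   0   0   0   0   0   0   0
  1   0   0   8   8   8   8   8   8   8   8
  2   0   0   8   8   8  12  12  12  12  12
  3   0   0   8   8   8  12  12  12  12  12
  4   0   6   8  14  14  14  18  18  18  18
  5   0   6   9  15  17  23  23  23  27  27
  6   0   6   9  15  17  23  23  23  29  29

14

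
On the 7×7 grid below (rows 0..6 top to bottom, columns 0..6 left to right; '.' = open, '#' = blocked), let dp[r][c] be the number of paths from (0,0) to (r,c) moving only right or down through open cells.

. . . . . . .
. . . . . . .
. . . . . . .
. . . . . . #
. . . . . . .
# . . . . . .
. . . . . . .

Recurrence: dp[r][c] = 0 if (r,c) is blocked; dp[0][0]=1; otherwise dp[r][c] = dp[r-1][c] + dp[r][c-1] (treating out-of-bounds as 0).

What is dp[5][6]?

377

r\c   0   1   2   3   4   5   6
  0   1   1   1   1   1   1   1
  1   1   2   3   4   5   6   7
  2   1   3   6  10  15  21  28
  3   1   4  10  20  35  56   0
  4   1   5  15  35  70 126 126
  5   0   5  20  55 125 251 377
  6   0   5  25  80 205 456 833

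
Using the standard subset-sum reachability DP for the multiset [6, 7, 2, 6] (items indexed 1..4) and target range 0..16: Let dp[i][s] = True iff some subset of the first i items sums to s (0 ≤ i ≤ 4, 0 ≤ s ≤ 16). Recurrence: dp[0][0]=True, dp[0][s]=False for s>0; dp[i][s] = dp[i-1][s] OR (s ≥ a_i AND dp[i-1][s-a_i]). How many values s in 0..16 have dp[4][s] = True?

i\s   0   1   2   3   4   5   6   7   8   9  10  11  12  13  14  15  16
  0   T   F   F   F   F   F   F   F   F   F   F   F   F   F   F   F   F
  1   T   F   F   F   F   F   T   F   F   F   F   F   F   F   F   F   F
  2   T   F   F   F   F   F   T   T   F   F   F   F   F   T   F   F   F
  3   T   F   T   F   F   F   T   T   T   T   F   F   F   T   F   T   F
  4   T   F   T   F   F   F   T   T   T   T   F   F   T   T   T   T   F

10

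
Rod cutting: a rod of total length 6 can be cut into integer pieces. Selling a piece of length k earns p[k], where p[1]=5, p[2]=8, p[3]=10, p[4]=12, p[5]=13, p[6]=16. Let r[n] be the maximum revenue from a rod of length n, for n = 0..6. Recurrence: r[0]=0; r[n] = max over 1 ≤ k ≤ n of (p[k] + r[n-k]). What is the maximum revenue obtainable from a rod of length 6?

   n    0    1    2    3    4    5    6
r[n]    0    5   10   15   20   25   30

30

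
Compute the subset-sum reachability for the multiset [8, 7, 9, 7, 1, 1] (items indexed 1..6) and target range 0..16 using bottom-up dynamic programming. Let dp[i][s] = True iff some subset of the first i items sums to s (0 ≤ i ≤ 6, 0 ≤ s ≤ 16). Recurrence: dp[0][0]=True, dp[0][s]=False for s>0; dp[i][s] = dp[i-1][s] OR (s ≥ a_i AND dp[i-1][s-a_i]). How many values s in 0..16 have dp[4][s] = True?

7

i\s   0   1   2   3   4   5   6   7   8   9  10  11  12  13  14  15  16
  0   T   F   F   F   F   F   F   F   F   F   F   F   F   F   F   F   F
  1   T   F   F   F   F   F   F   F   T   F   F   F   F   F   F   F   F
  2   T   F   F   F   F   F   F   T   T   F   F   F   F   F   F   T   F
  3   T   F   F   F   F   F   F   T   T   T   F   F   F   F   F   T   T
  4   T   F   F   F   F   F   F   T   T   T   F   F   F   F   T   T   T
  5   T   T   F   F   F   F   F   T   T   T   T   F   F   F   T   T   T
  6   T   T   T   F   F   F   F   T   T   T   T   T   F   F   T   T   T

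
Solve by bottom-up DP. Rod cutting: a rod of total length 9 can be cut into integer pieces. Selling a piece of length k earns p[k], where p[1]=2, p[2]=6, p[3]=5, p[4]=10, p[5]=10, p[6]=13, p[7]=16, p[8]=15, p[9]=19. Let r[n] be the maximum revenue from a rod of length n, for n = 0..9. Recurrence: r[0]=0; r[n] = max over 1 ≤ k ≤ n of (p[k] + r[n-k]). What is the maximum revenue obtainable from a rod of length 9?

26

   n    0    1    2    3    4    5    6    7    8    9
r[n]    0    2    6    8   12   14   18   20   24   26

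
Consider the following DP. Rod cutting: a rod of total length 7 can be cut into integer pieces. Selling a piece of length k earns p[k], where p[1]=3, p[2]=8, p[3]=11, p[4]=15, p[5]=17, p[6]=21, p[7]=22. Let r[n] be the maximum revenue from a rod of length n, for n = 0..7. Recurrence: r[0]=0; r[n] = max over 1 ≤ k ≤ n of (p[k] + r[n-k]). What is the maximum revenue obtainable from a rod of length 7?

27

   n    0    1    2    3    4    5    6    7
r[n]    0    3    8   11   16   19   24   27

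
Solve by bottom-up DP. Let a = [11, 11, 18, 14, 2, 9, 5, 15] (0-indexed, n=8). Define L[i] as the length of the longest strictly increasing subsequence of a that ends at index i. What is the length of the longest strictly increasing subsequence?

3

   i    0    1    2    3    4    5    6    7
a[i]   11   11   18   14    2    9    5   15
L[i]    1    1    2    2    1    2    2    3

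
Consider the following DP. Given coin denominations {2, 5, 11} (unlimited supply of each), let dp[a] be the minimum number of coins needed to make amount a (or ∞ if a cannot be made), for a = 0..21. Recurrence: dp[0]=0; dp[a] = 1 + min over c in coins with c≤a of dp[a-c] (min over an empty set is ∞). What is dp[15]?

3

 a  0  1  2  3  4  5  6  7  8  9 10 11 12 13 14 15 16 17 18 19 20 21
dp  0  -  1  -  2  1  3  2  4  3  2  1  3  2  4  3  2  4  3  5  4  3
(- denotes ∞ / unreachable)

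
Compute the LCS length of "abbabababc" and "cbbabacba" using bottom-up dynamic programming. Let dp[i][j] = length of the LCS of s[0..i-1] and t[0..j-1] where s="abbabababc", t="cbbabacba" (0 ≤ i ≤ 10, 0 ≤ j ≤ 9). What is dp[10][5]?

4

   ''  c  b  b  a  b  a  c  b  a
''  0  0  0  0  0  0  0  0  0  0
 a  0  0  0  0  1  1  1  1  1  1
 b  0  0  1  1  1  2  2  2  2  2
 b  0  0  1  2  2  2  2  2  3  3
 a  0  0  1  2  3  3  3  3  3  4
 b  0  0  1  2  3  4  4  4  4  4
 a  0  0  1  2  3  4  5  5  5  5
 b  0  0  1  2  3  4  5  5  6  6
 a  0  0  1  2  3  4  5  5  6  7
 b  0  0  1  2  3  4  5  5  6  7
 c  0  1  1  2  3  4  5  6  6  7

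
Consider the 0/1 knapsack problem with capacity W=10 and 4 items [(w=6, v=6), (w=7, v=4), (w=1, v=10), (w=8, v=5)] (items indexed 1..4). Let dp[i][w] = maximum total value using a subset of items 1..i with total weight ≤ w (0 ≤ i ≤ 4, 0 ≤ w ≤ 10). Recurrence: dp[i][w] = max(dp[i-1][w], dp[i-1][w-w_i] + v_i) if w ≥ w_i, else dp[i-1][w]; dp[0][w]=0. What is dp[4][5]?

i\w   0   1   2   3   4   5   6   7   8   9  10
  0   0   0   0   0   0   0   0   0   0   0   0
  1   0   0   0   0   0   0   6   6   6   6   6
  2   0   0   0   0   0   0   6   6   6   6   6
  3   0  10  10  10  10  10  10  16  16  16  16
  4   0  10  10  10  10  10  10  16  16  16  16

10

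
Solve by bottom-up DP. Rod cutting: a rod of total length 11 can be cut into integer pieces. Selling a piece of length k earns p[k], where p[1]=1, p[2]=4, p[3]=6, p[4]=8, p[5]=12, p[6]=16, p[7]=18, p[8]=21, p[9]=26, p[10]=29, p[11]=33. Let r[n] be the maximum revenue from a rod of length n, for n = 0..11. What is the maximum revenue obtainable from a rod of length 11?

   n    0    1    2    3    4    5    6    7    8    9   10   11
r[n]    0    1    4    6    8   12   16   18   21   26   29   33

33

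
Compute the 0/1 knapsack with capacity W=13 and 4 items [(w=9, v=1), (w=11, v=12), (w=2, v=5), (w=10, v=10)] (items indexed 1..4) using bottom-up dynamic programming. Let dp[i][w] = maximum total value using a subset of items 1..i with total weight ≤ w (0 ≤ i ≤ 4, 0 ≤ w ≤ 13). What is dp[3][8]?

i\w   0   1   2   3   4   5   6   7   8   9  10  11  12  13
  0   0   0   0   0   0   0   0   0   0   0   0   0   0   0
  1   0   0   0   0   0   0   0   0   0   1   1   1   1   1
  2   0   0   0   0   0   0   0   0   0   1   1  12  12  12
  3   0   0   5   5   5   5   5   5   5   5   5  12  12  17
  4   0   0   5   5   5   5   5   5   5   5  10  12  15  17

5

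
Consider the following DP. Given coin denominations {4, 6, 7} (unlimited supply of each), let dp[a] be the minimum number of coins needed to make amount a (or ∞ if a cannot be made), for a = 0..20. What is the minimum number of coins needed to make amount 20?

3

 a  0  1  2  3  4  5  6  7  8  9 10 11 12 13 14 15 16 17 18 19 20
dp  0  -  -  -  1  -  1  1  2  -  2  2  2  2  2  3  3  3  3  3  3
(- denotes ∞ / unreachable)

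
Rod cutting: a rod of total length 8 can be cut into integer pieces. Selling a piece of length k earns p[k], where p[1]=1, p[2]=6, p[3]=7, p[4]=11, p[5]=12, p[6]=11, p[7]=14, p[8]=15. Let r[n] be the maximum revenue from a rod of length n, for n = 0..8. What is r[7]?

19

   n    0    1    2    3    4    5    6    7    8
r[n]    0    1    6    7   12   13   18   19   24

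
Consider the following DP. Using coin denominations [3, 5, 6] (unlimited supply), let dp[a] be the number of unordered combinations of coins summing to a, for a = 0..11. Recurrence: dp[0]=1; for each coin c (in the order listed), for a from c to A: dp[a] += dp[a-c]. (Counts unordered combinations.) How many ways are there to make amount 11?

after  coin     0     1     2     3     4     5     6     7     8     9    10    11
          3     1     0     0     1     0     0     1     0     0     1     0     0
          5     1     0     0     1     0     1     1     0     1     1     1     1
          6     1     0     0     1     0     1     2     0     1     2     1     2

2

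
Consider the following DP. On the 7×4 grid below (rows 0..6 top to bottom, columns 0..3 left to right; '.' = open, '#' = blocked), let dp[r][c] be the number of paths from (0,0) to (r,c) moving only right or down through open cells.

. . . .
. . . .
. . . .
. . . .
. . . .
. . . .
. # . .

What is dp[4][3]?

35

r\c   0   1   2   3
  0   1   1   1   1
  1   1   2   3   4
  2   1   3   6  10
  3   1   4  10  20
  4   1   5  15  35
  5   1   6  21  56
  6   1   0  21  77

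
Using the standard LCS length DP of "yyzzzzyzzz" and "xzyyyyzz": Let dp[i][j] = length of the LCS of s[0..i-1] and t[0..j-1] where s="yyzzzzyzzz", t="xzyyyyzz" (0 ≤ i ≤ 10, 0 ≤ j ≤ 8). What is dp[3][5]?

   ''  x  z  y  y  y  y  z  z
''  0  0  0  0  0  0  0  0  0
 y  0  0  0  1  1  1  1  1  1
 y  0  0  0  1  2  2  2  2  2
 z  0  0  1  1  2  2  2  3  3
 z  0  0  1  1  2  2  2  3  4
 z  0  0  1  1  2  2  2  3  4
 z  0  0  1  1  2  2  2  3  4
 y  0  0  1  2  2  3  3  3  4
 z  0  0  1  2  2  3  3  4  4
 z  0  0  1  2  2  3  3  4  5
 z  0  0  1  2  2  3  3  4  5

2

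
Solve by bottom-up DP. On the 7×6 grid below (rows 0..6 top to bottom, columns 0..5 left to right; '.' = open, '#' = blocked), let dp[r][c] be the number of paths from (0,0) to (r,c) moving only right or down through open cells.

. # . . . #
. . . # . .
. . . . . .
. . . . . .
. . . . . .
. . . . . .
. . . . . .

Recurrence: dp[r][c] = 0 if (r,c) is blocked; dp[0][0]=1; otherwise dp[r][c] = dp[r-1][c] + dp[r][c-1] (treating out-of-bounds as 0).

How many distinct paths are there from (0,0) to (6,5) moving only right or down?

r\c   0   1   2   3   4   5
  0   1   0   0   0   0   0
  1   1   1   1   0   0   0
  2   1   2   3   3   3   3
  3   1   3   6   9  12  15
  4   1   4  10  19  31  46
  5   1   5  15  34  65 111
  6   1   6  21  55 120 231

231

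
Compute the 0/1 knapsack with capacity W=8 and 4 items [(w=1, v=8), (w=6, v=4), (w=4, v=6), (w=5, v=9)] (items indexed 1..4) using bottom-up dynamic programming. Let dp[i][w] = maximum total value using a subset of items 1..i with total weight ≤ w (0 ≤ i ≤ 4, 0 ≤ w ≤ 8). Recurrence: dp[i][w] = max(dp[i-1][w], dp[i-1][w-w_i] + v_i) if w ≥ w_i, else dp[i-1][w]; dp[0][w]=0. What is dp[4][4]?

8

i\w   0   1   2   3   4   5   6   7   8
  0   0   0   0   0   0   0   0   0   0
  1   0   8   8   8   8   8   8   8   8
  2   0   8   8   8   8   8   8  12  12
  3   0   8   8   8   8  14  14  14  14
  4   0   8   8   8   8  14  17  17  17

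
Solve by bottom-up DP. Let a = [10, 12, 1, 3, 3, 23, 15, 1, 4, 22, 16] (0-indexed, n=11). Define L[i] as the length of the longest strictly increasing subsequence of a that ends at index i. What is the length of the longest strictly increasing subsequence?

   i    0    1    2    3    4    5    6    7    8    9   10
a[i]   10   12    1    3    3   23   15    1    4   22   16
L[i]    1    2    1    2    2    3    3    1    3    4    4

4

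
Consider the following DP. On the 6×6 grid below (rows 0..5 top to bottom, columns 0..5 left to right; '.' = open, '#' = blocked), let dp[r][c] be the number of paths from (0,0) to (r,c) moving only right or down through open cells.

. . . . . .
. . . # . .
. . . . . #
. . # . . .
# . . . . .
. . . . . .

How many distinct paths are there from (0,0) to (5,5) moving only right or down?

77

r\c   0   1   2   3   4   5
  0   1   1   1   1   1   1
  1   1   2   3   0   1   2
  2   1   3   6   6   7   0
  3   1   4   0   6  13  13
  4   0   4   4  10  23  36
  5   0   4   8  18  41  77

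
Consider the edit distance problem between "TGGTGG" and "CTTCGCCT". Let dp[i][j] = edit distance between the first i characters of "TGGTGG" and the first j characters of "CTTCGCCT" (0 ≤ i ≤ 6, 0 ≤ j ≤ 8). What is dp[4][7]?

   ''  C  T  T  C  G  C  C  T
''  0  1  2  3  4  5  6  7  8
 T  1  1  1  2  3  4  5  6  7
 G  2  2  2  2  3  3  4  5  6
 G  3  3  3  3  3  3  4  5  6
 T  4  4  3  3  4  4  4  5  5
 G  5  5  4  4  4  4  5  5  6
 G  6  6  5  5  5  4  5  6  6

5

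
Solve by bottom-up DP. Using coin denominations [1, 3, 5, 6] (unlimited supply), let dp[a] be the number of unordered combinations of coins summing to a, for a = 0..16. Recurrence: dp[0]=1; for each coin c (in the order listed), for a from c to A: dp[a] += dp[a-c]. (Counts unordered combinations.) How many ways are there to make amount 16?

23

after  coin     0     1     2     3     4     5     6     7     8     9    10    11    12    13    14    15    16
          1     1     1     1     1     1     1     1     1     1     1     1     1     1     1     1     1     1
          3     1     1     1     2     2     2     3     3     3     4     4     4     5     5     5     6     6
          5     1     1     1     2     2     3     4     4     5     6     7     8     9    10    11    13    14
          6     1     1     1     2     2     3     5     5     6     8     9    11    14    15    17    21    23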